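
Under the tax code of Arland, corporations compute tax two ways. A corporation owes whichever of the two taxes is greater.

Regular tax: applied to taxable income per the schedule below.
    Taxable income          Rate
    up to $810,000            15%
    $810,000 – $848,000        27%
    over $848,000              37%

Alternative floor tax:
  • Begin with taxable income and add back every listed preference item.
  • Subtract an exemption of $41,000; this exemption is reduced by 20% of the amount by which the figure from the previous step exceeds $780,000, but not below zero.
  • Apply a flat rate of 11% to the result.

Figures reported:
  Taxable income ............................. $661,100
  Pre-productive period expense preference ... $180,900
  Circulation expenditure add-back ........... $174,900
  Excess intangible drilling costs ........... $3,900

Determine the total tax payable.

$112,288

Regular tax:
  $661,100 × 15% = $99,165

Alternative floor tax:
  Adjusted income: $661,100 + $180,900 + $174,900 + $3,900 = $1,020,800
  Exemption: 20% × ($1,020,800 − $780,000) = $48,160 ≥ $41,000, so the exemption is fully phased out
  Base: $1,020,800 − $0 = $1,020,800
  $1,020,800 × 11% = $112,288

$112,288 > $99,165, so the alternative floor tax is the binding amount.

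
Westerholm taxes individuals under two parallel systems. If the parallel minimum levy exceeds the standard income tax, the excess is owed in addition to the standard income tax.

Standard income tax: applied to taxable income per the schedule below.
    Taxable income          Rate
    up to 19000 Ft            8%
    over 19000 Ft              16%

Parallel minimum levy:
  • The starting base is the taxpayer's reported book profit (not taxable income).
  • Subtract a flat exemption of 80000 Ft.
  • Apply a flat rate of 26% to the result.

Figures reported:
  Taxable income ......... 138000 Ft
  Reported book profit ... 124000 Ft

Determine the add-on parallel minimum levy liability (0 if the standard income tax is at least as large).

Parallel minimum levy:
  Base (reported book profit): 124000 Ft
  Less exemption 80000 Ft → base 44000 Ft
  44000 Ft × 26% = 11440 Ft

Standard income tax:
  19000 Ft × 8% = 1520 Ft
  119000 Ft × 16% = 19040 Ft
  → 20560 Ft

11440 Ft ≤ 20560 Ft, so no add-on is due.

0 Ft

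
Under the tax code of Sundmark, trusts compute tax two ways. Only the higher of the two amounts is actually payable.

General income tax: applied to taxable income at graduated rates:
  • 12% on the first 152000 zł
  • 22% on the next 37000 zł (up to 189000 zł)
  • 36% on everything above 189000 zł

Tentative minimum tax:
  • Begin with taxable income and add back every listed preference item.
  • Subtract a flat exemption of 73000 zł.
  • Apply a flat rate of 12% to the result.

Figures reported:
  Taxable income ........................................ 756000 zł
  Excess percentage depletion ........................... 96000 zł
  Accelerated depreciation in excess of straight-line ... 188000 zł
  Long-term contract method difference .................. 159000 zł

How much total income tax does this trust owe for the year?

Tentative minimum tax:
  Adjusted income: 756000 zł + 96000 zł + 188000 zł + 159000 zł = 1199000 zł
  Less exemption 73000 zł → base 1126000 zł
  1126000 zł × 12% = 135120 zł

General income tax:
  152000 zł × 12% = 18240 zł
  37000 zł × 22% = 8140 zł
  567000 zł × 36% = 204120 zł
  → 230500 zł

230500 zł > 135120 zł, so the general income tax governs.

230500 zł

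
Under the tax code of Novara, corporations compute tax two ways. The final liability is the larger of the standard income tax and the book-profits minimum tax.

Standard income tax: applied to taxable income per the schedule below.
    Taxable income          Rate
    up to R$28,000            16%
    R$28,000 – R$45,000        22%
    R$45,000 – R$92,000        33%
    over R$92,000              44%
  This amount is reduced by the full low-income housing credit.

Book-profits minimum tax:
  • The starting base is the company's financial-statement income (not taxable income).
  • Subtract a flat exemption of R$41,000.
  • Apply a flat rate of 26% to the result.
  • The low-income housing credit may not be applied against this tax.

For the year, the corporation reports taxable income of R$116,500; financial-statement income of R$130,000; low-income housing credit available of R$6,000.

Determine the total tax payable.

R$28,510

Book-profits minimum tax:
  Base (financial-statement income): R$130,000
  Less exemption R$41,000 → base R$89,000
  R$89,000 × 26% = R$23,140

Standard income tax:
  R$28,000 × 16% = R$4,480
  R$17,000 × 22% = R$3,740
  R$47,000 × 33% = R$15,510
  R$24,500 × 44% = R$10,780
  → R$34,510
  Less low-income housing credit R$6,000 → R$28,510

R$28,510 > R$23,140, so the standard income tax governs.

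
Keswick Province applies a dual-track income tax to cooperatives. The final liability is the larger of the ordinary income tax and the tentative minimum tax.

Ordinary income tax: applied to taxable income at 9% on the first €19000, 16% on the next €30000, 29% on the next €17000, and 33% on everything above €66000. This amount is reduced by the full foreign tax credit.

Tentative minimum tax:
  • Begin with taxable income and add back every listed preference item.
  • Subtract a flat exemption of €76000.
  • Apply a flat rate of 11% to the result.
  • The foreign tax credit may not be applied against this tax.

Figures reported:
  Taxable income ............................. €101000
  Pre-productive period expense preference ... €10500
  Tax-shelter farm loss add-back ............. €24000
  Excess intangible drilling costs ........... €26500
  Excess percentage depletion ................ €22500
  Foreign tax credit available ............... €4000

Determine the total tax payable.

€18990

Ordinary income tax:
  €19000 × 9% = €1710
  €30000 × 16% = €4800
  €17000 × 29% = €4930
  €35000 × 33% = €11550
  → €22990
  Less foreign tax credit €4000 → €18990

Tentative minimum tax:
  Adjusted income: €101000 + €10500 + €24000 + €26500 + €22500 = €184500
  Less exemption €76000 → base €108500
  €108500 × 11% = €11935

€18990 > €11935, so the ordinary income tax governs.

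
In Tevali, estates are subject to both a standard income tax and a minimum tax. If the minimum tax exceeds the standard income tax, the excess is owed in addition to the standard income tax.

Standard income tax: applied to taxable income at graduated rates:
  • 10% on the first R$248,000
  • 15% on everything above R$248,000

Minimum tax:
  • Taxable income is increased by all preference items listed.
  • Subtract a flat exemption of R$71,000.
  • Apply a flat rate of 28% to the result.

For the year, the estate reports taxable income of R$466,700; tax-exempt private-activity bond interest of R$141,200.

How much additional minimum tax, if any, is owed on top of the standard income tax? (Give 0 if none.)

R$92,727

Standard income tax:
  R$248,000 × 10% = R$24,800
  R$218,700 × 15% = R$32,805
  → R$57,605

Minimum tax:
  Adjusted income: R$466,700 + R$141,200 = R$607,900
  Less exemption R$71,000 → base R$536,900
  R$536,900 × 28% = R$150,332

Excess of minimum tax over standard income tax: R$150,332 − R$57,605 = R$92,727.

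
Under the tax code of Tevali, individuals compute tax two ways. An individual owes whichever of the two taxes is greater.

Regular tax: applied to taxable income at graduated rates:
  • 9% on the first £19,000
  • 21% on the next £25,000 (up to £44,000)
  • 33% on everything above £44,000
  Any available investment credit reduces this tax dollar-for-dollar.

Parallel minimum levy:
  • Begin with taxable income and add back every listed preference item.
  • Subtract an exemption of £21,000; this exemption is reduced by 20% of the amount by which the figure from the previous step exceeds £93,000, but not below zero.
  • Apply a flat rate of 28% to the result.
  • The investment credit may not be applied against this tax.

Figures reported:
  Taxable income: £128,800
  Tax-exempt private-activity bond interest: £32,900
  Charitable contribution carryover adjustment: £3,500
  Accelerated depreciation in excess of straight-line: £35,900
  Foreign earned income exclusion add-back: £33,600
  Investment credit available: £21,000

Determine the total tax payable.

Parallel minimum levy:
  Adjusted income: £128,800 + £32,900 + £3,500 + £35,900 + £33,600 = £234,700
  Exemption: 20% × (£234,700 − £93,000) = £28,340 ≥ £21,000, so the exemption is fully phased out
  Base: £234,700 − £0 = £234,700
  £234,700 × 28% = £65,716

Regular tax:
  £19,000 × 9% = £1,710
  £25,000 × 21% = £5,250
  £84,800 × 33% = £27,984
  → £34,944
  Less investment credit £21,000 → £13,944

£65,716 > £13,944, so the parallel minimum levy is the binding amount.

£65,716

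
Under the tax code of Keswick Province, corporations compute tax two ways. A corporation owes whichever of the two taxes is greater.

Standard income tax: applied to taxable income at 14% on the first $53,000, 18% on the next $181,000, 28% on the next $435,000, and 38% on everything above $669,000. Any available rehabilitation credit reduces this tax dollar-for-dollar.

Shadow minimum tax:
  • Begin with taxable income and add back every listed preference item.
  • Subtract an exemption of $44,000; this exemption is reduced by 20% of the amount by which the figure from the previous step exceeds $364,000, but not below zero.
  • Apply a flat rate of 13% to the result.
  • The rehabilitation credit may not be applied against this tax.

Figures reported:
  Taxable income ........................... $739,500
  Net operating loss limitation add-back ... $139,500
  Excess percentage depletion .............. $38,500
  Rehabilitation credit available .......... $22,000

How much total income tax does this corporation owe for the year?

$166,590

Standard income tax:
  $53,000 × 14% = $7,420
  $181,000 × 18% = $32,580
  $435,000 × 28% = $121,800
  $70,500 × 38% = $26,790
  → $188,590
  Less rehabilitation credit $22,000 → $166,590

Shadow minimum tax:
  Adjusted income: $739,500 + $139,500 + $38,500 = $917,500
  Exemption: 20% × ($917,500 − $364,000) = $110,700 ≥ $44,000, so the exemption is fully phased out
  Base: $917,500 − $0 = $917,500
  $917,500 × 13% = $119,275

$166,590 > $119,275, so the standard income tax governs.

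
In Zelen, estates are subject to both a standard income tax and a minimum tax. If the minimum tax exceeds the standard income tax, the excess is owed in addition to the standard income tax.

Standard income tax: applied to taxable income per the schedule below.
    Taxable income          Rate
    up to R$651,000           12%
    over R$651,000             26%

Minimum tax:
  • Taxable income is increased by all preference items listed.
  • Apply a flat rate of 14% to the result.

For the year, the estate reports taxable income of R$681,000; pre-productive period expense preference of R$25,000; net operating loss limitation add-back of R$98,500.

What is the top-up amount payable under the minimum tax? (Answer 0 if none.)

Standard income tax:
  R$651,000 × 12% = R$78,120
  R$30,000 × 26% = R$7,800
  → R$85,920

Minimum tax:
  Adjusted income: R$681,000 + R$25,000 + R$98,500 = R$804,500
  R$804,500 × 14% = R$112,630

Excess of minimum tax over standard income tax: R$112,630 − R$85,920 = R$26,710.

R$26,710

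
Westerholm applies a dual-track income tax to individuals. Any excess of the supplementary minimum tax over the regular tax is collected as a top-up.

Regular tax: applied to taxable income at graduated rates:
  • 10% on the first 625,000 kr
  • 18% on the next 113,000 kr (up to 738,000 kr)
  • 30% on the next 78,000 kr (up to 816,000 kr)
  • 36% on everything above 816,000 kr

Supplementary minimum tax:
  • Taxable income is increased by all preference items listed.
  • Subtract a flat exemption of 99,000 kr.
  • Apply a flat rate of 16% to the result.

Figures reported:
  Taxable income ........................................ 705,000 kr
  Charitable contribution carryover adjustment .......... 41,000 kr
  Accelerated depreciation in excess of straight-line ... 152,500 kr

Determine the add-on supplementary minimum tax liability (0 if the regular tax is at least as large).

51,020 kr

Supplementary minimum tax:
  Adjusted income: 705,000 kr + 41,000 kr + 152,500 kr = 898,500 kr
  Less exemption 99,000 kr → base 799,500 kr
  799,500 kr × 16% = 127,920 kr

Regular tax:
  625,000 kr × 10% = 62,500 kr
  80,000 kr × 18% = 14,400 kr
  → 76,900 kr

Excess of supplementary minimum tax over regular tax: 127,920 kr − 76,900 kr = 51,020 kr.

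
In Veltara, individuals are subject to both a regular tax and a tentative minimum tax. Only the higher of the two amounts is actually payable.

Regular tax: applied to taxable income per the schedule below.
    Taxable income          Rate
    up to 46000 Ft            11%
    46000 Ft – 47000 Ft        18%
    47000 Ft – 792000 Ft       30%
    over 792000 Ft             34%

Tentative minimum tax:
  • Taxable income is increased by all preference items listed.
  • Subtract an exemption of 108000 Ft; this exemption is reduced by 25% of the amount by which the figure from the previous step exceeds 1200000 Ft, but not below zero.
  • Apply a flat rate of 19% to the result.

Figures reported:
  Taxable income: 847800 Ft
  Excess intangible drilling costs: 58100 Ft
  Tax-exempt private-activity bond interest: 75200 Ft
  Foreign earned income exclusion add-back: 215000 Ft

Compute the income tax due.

Regular tax:
  46000 Ft × 11% = 5060 Ft
  1000 Ft × 18% = 180 Ft
  745000 Ft × 30% = 223500 Ft
  55800 Ft × 34% = 18972 Ft
  → 247712 Ft

Tentative minimum tax:
  Adjusted income: 847800 Ft + 58100 Ft + 75200 Ft + 215000 Ft = 1196100 Ft
  Exemption: 1196100 Ft ≤ 1200000 Ft, so full 108000 Ft applies
  Base: 1196100 Ft − 108000 Ft = 1088100 Ft
  1088100 Ft × 19% = 206739 Ft

247712 Ft > 206739 Ft, so the regular tax governs.

247712 Ft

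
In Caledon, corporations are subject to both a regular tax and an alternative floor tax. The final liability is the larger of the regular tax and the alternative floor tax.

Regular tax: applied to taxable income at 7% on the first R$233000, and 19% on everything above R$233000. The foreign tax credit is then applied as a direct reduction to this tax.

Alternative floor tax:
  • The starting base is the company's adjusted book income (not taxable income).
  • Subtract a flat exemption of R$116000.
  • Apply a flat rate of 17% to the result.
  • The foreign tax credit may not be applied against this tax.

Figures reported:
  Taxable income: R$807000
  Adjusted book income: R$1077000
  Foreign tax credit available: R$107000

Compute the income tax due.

R$163370

Alternative floor tax:
  Base (adjusted book income): R$1077000
  Less exemption R$116000 → base R$961000
  R$961000 × 17% = R$163370

Regular tax:
  R$233000 × 7% = R$16310
  R$574000 × 19% = R$109060
  → R$125370
  Less foreign tax credit R$107000 → R$18370

R$163370 > R$18370, so the alternative floor tax is the binding amount.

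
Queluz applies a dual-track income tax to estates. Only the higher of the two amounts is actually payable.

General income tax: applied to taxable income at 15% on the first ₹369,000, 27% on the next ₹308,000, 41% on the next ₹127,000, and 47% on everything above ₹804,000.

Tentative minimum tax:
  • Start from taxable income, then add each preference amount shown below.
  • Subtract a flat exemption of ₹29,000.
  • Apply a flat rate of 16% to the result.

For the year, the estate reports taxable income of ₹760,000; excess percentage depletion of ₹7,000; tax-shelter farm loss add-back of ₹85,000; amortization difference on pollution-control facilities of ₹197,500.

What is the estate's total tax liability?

₹172,540

Tentative minimum tax:
  Adjusted income: ₹760,000 + ₹7,000 + ₹85,000 + ₹197,500 = ₹1,049,500
  Less exemption ₹29,000 → base ₹1,020,500
  ₹1,020,500 × 16% = ₹163,280

General income tax:
  ₹369,000 × 15% = ₹55,350
  ₹308,000 × 27% = ₹83,160
  ₹83,000 × 41% = ₹34,030
  → ₹172,540

₹172,540 > ₹163,280, so the general income tax governs.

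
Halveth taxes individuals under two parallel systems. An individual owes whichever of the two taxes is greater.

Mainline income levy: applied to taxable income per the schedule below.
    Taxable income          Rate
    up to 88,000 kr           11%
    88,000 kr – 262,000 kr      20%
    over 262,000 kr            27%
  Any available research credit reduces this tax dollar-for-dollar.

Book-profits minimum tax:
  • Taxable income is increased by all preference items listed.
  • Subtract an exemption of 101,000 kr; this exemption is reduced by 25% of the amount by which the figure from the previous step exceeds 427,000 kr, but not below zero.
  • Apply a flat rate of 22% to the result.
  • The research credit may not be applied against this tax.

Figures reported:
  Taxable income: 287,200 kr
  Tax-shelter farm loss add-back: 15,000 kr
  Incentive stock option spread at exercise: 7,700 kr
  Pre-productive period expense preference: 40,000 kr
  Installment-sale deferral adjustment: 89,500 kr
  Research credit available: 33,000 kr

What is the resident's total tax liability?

75,130 kr

Book-profits minimum tax:
  Adjusted income: 287,200 kr + 15,000 kr + 7,700 kr + 40,000 kr + 89,500 kr = 439,400 kr
  Exemption: 101,000 kr − 25% × (439,400 kr − 427,000 kr) = 101,000 kr − 3,100 kr = 97,900 kr
  Base: 439,400 kr − 97,900 kr = 341,500 kr
  341,500 kr × 22% = 75,130 kr

Mainline income levy:
  88,000 kr × 11% = 9,680 kr
  174,000 kr × 20% = 34,800 kr
  25,200 kr × 27% = 6,804 kr
  → 51,284 kr
  Less research credit 33,000 kr → 18,284 kr

75,130 kr > 18,284 kr, so the book-profits minimum tax is the binding amount.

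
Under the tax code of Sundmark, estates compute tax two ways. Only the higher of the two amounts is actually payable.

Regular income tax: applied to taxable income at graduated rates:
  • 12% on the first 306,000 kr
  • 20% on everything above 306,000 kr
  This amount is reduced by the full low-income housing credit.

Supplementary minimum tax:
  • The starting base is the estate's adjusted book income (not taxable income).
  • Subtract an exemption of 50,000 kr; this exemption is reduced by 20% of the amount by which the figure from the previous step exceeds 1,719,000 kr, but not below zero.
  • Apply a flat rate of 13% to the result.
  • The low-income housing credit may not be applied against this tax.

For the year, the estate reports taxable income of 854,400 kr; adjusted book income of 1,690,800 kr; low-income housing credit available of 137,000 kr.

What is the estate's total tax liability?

Regular income tax:
  306,000 kr × 12% = 36,720 kr
  548,400 kr × 20% = 109,680 kr
  → 146,400 kr
  Less low-income housing credit 137,000 kr → 9,400 kr

Supplementary minimum tax:
  Base (adjusted book income): 1,690,800 kr
  Exemption: 1,690,800 kr ≤ 1,719,000 kr, so full 50,000 kr applies
  Base: 1,690,800 kr − 50,000 kr = 1,640,800 kr
  1,640,800 kr × 13% = 213,304 kr

213,304 kr > 9,400 kr, so the supplementary minimum tax is the binding amount.

213,304 kr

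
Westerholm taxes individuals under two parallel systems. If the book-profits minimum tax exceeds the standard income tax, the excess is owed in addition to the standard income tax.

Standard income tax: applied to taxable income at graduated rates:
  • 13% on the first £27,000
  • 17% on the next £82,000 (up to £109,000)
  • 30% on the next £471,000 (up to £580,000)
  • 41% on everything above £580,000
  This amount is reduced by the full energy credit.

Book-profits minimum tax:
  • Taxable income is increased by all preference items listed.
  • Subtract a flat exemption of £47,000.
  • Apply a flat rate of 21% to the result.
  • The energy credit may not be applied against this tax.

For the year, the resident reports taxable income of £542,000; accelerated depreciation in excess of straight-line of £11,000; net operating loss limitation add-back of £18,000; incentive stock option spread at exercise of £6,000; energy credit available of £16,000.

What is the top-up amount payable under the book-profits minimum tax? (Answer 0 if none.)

Standard income tax:
  £27,000 × 13% = £3,510
  £82,000 × 17% = £13,940
  £433,000 × 30% = £129,900
  → £147,350
  Less energy credit £16,000 → £131,350

Book-profits minimum tax:
  Adjusted income: £542,000 + £11,000 + £18,000 + £6,000 = £577,000
  Less exemption £47,000 → base £530,000
  £530,000 × 21% = £111,300

£111,300 ≤ £131,350, so no add-on is due.

£0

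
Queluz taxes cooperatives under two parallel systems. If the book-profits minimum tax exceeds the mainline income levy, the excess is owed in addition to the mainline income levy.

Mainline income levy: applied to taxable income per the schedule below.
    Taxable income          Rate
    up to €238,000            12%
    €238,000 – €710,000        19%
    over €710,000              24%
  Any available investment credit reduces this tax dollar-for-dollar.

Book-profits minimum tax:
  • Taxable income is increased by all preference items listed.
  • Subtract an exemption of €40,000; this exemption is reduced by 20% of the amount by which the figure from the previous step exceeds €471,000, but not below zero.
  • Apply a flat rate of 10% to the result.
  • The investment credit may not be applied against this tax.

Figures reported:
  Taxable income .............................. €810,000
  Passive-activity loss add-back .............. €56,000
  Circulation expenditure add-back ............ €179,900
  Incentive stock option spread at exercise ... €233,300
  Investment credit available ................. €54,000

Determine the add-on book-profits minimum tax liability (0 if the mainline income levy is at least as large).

Mainline income levy:
  €238,000 × 12% = €28,560
  €472,000 × 19% = €89,680
  €100,000 × 24% = €24,000
  → €142,240
  Less investment credit €54,000 → €88,240

Book-profits minimum tax:
  Adjusted income: €810,000 + €56,000 + €179,900 + €233,300 = €1,279,200
  Exemption: 20% × (€1,279,200 − €471,000) = €161,640 ≥ €40,000, so the exemption is fully phased out
  Base: €1,279,200 − €0 = €1,279,200
  €1,279,200 × 10% = €127,920

Excess of book-profits minimum tax over mainline income levy: €127,920 − €88,240 = €39,680.

€39,680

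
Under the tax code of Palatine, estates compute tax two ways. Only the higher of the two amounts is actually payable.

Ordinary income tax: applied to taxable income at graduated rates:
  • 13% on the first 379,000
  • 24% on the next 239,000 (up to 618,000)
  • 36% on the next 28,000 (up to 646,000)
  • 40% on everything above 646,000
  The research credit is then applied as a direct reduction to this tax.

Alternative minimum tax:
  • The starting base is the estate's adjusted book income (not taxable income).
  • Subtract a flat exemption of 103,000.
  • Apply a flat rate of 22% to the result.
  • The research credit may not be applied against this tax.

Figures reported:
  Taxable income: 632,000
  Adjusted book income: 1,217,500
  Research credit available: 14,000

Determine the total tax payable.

245,190

Ordinary income tax:
  379,000 × 13% = 49,270
  239,000 × 24% = 57,360
  14,000 × 36% = 5,040
  → 111,670
  Less research credit 14,000 → 97,670

Alternative minimum tax:
  Base (adjusted book income): 1,217,500
  Less exemption 103,000 → base 1,114,500
  1,114,500 × 22% = 245,190

245,190 > 97,670, so the alternative minimum tax is the binding amount.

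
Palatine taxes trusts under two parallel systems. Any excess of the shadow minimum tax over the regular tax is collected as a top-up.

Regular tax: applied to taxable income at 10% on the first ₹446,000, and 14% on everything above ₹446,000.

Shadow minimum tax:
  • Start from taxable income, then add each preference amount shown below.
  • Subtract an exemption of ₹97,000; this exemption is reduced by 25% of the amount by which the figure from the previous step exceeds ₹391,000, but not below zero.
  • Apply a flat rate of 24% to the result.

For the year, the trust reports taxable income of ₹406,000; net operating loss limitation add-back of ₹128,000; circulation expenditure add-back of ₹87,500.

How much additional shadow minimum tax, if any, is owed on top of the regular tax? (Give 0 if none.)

Regular tax:
  ₹406,000 × 10% = ₹40,600

Shadow minimum tax:
  Adjusted income: ₹406,000 + ₹128,000 + ₹87,500 = ₹621,500
  Exemption: ₹97,000 − 25% × (₹621,500 − ₹391,000) = ₹97,000 − ₹57,625 = ₹39,375
  Base: ₹621,500 − ₹39,375 = ₹582,125
  ₹582,125 × 24% = ₹139,710

Excess of shadow minimum tax over regular tax: ₹139,710 − ₹40,600 = ₹99,110.

₹99,110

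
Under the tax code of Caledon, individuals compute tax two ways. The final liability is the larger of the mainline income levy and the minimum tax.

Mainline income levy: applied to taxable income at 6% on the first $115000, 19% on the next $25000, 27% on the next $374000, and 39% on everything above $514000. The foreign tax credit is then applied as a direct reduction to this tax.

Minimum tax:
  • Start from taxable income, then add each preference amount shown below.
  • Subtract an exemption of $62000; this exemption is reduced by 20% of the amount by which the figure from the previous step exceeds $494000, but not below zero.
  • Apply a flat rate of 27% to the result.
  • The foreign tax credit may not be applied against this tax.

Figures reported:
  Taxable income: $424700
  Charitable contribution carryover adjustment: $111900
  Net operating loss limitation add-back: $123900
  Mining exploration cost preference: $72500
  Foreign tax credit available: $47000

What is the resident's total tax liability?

Mainline income levy:
  $115000 × 6% = $6900
  $25000 × 19% = $4750
  $284700 × 27% = $76869
  → $88519
  Less foreign tax credit $47000 → $41519

Minimum tax:
  Adjusted income: $424700 + $111900 + $123900 + $72500 = $733000
  Exemption: $62000 − 20% × ($733000 − $494000) = $62000 − $47800 = $14200
  Base: $733000 − $14200 = $718800
  $718800 × 27% = $194076

$194076 > $41519, so the minimum tax is the binding amount.

$194076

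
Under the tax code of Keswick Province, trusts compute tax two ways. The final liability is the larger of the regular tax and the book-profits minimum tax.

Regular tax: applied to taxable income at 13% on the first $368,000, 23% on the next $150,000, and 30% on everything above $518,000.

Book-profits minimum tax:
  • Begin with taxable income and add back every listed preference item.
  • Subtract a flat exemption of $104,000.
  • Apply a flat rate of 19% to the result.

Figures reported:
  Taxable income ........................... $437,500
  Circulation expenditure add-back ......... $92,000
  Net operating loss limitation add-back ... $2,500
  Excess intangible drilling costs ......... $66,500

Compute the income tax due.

$93,955

Book-profits minimum tax:
  Adjusted income: $437,500 + $92,000 + $2,500 + $66,500 = $598,500
  Less exemption $104,000 → base $494,500
  $494,500 × 19% = $93,955

Regular tax:
  $368,000 × 13% = $47,840
  $69,500 × 23% = $15,985
  → $63,825

$93,955 > $63,825, so the book-profits minimum tax is the binding amount.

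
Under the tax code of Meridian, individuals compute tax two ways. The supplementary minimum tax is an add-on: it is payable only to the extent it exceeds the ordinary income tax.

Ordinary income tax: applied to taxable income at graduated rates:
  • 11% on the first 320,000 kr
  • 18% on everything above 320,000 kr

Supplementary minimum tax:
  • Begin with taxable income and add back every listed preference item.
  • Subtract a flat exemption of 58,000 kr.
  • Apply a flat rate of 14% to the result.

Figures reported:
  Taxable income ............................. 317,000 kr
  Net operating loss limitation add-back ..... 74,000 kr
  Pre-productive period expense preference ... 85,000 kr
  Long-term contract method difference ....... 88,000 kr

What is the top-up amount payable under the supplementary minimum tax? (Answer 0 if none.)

Supplementary minimum tax:
  Adjusted income: 317,000 kr + 74,000 kr + 85,000 kr + 88,000 kr = 564,000 kr
  Less exemption 58,000 kr → base 506,000 kr
  506,000 kr × 14% = 70,840 kr

Ordinary income tax:
  317,000 kr × 11% = 34,870 kr

Excess of supplementary minimum tax over ordinary income tax: 70,840 kr − 34,870 kr = 35,970 kr.

35,970 kr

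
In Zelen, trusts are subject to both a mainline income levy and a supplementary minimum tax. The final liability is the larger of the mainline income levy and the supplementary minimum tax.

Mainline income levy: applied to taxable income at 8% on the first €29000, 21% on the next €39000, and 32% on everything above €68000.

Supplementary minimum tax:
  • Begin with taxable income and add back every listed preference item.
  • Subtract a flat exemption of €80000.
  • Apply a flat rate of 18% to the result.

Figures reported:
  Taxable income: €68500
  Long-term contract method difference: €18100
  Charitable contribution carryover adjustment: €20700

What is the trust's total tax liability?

€10670

Mainline income levy:
  €29000 × 8% = €2320
  €39000 × 21% = €8190
  €500 × 32% = €160
  → €10670

Supplementary minimum tax:
  Adjusted income: €68500 + €18100 + €20700 = €107300
  Less exemption €80000 → base €27300
  €27300 × 18% = €4914

€10670 > €4914, so the mainline income levy governs.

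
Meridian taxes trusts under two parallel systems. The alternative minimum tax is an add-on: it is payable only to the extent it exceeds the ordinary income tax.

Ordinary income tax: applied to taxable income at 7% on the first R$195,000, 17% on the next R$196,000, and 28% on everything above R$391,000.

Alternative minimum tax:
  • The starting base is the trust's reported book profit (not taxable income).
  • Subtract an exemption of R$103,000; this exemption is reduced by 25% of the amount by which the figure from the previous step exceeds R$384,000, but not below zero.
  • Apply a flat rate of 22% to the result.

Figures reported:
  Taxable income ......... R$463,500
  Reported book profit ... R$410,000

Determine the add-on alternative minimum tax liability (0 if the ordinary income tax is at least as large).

Alternative minimum tax:
  Base (reported book profit): R$410,000
  Exemption: R$103,000 − 25% × (R$410,000 − R$384,000) = R$103,000 − R$6,500 = R$96,500
  Base: R$410,000 − R$96,500 = R$313,500
  R$313,500 × 22% = R$68,970

Ordinary income tax:
  R$195,000 × 7% = R$13,650
  R$196,000 × 17% = R$33,320
  R$72,500 × 28% = R$20,300
  → R$67,270

Excess of alternative minimum tax over ordinary income tax: R$68,970 − R$67,270 = R$1,700.

R$1,700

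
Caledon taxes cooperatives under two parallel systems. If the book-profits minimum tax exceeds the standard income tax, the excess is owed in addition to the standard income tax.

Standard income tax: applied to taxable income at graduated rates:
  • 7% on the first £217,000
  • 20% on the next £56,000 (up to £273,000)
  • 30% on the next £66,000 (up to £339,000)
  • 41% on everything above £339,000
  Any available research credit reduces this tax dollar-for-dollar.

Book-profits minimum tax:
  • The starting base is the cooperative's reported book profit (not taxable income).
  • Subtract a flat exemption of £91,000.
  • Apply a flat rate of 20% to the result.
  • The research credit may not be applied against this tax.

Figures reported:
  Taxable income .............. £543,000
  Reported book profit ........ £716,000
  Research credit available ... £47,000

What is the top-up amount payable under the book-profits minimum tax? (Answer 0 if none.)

£42,170

Standard income tax:
  £217,000 × 7% = £15,190
  £56,000 × 20% = £11,200
  £66,000 × 30% = £19,800
  £204,000 × 41% = £83,640
  → £129,830
  Less research credit £47,000 → £82,830

Book-profits minimum tax:
  Base (reported book profit): £716,000
  Less exemption £91,000 → base £625,000
  £625,000 × 20% = £125,000

Excess of book-profits minimum tax over standard income tax: £125,000 − £82,830 = £42,170.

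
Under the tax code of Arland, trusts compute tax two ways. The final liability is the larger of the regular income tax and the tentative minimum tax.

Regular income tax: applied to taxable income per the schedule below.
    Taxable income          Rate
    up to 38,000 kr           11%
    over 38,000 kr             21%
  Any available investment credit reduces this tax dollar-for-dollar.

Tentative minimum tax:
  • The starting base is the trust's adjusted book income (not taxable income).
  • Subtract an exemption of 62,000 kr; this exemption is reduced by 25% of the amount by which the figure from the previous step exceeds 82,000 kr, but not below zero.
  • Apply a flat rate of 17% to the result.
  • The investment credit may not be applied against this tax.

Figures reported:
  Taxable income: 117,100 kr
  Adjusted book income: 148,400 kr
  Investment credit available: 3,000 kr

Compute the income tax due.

17,791 kr

Tentative minimum tax:
  Base (adjusted book income): 148,400 kr
  Exemption: 62,000 kr − 25% × (148,400 kr − 82,000 kr) = 62,000 kr − 16,600 kr = 45,400 kr
  Base: 148,400 kr − 45,400 kr = 103,000 kr
  103,000 kr × 17% = 17,510 kr

Regular income tax:
  38,000 kr × 11% = 4,180 kr
  79,100 kr × 21% = 16,611 kr
  → 20,791 kr
  Less investment credit 3,000 kr → 17,791 kr

17,791 kr > 17,510 kr, so the regular income tax governs.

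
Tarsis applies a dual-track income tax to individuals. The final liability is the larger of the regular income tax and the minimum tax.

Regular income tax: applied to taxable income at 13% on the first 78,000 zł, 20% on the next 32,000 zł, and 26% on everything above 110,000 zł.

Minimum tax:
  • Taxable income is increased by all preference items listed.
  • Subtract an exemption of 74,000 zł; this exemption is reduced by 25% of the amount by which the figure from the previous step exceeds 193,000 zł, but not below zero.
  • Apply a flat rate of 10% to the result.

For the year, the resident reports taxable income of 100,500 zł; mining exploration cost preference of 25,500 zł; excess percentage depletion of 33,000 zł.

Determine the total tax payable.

Minimum tax:
  Adjusted income: 100,500 zł + 25,500 zł + 33,000 zł = 159,000 zł
  Exemption: 159,000 zł ≤ 193,000 zł, so full 74,000 zł applies
  Base: 159,000 zł − 74,000 zł = 85,000 zł
  85,000 zł × 10% = 8,500 zł

Regular income tax:
  78,000 zł × 13% = 10,140 zł
  22,500 zł × 20% = 4,500 zł
  → 14,640 zł

14,640 zł > 8,500 zł, so the regular income tax governs.

14,640 zł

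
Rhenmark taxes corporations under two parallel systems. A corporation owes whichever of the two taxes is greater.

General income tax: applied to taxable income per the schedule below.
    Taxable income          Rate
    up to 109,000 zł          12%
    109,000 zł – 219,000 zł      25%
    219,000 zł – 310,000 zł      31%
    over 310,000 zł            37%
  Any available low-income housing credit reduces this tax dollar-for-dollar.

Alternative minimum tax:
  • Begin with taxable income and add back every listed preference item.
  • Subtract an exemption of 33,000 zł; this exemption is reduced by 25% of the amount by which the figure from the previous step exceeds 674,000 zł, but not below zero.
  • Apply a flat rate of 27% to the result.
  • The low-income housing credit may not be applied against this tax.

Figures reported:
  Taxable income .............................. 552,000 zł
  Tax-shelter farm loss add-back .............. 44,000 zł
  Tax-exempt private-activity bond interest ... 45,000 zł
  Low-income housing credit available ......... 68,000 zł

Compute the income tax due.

164,160 zł

Alternative minimum tax:
  Adjusted income: 552,000 zł + 44,000 zł + 45,000 zł = 641,000 zł
  Exemption: 641,000 zł ≤ 674,000 zł, so full 33,000 zł applies
  Base: 641,000 zł − 33,000 zł = 608,000 zł
  608,000 zł × 27% = 164,160 zł

General income tax:
  109,000 zł × 12% = 13,080 zł
  110,000 zł × 25% = 27,500 zł
  91,000 zł × 31% = 28,210 zł
  242,000 zł × 37% = 89,540 zł
  → 158,330 zł
  Less low-income housing credit 68,000 zł → 90,330 zł

164,160 zł > 90,330 zł, so the alternative minimum tax is the binding amount.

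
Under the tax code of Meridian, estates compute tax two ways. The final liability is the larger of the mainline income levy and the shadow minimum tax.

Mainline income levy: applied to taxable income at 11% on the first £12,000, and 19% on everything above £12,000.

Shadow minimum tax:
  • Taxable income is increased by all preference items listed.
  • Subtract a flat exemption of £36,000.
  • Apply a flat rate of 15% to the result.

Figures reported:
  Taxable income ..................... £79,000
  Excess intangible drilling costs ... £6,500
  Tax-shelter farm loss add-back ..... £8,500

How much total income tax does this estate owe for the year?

£14,050

Mainline income levy:
  £12,000 × 11% = £1,320
  £67,000 × 19% = £12,730
  → £14,050

Shadow minimum tax:
  Adjusted income: £79,000 + £6,500 + £8,500 = £94,000
  Less exemption £36,000 → base £58,000
  £58,000 × 15% = £8,700

£14,050 > £8,700, so the mainline income levy governs.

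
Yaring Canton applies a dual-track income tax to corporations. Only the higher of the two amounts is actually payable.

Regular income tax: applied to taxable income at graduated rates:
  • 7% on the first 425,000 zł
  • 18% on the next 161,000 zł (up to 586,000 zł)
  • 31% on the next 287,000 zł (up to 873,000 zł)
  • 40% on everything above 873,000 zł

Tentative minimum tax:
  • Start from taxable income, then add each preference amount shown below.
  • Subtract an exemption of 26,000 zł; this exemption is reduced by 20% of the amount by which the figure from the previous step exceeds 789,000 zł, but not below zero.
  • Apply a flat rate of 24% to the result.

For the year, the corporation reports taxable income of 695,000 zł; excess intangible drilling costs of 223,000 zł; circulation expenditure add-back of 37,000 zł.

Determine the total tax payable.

Regular income tax:
  425,000 zł × 7% = 29,750 zł
  161,000 zł × 18% = 28,980 zł
  109,000 zł × 31% = 33,790 zł
  → 92,520 zł

Tentative minimum tax:
  Adjusted income: 695,000 zł + 223,000 zł + 37,000 zł = 955,000 zł
  Exemption: 20% × (955,000 zł − 789,000 zł) = 33,200 zł ≥ 26,000 zł, so the exemption is fully phased out
  Base: 955,000 zł − 0 zł = 955,000 zł
  955,000 zł × 24% = 229,200 zł

229,200 zł > 92,520 zł, so the tentative minimum tax is the binding amount.

229,200 zł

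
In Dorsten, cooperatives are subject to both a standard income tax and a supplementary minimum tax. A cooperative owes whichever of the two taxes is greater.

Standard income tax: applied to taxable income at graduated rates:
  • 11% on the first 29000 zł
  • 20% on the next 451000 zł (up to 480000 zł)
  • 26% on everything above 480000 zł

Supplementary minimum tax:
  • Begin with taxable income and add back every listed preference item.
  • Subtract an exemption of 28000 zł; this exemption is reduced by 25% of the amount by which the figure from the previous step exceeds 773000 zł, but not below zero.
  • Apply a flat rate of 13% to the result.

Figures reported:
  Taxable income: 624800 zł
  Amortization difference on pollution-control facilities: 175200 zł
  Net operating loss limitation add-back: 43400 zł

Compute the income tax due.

131038 zł

Supplementary minimum tax:
  Adjusted income: 624800 zł + 175200 zł + 43400 zł = 843400 zł
  Exemption: 28000 zł − 25% × (843400 zł − 773000 zł) = 28000 zł − 17600 zł = 10400 zł
  Base: 843400 zł − 10400 zł = 833000 zł
  833000 zł × 13% = 108290 zł

Standard income tax:
  29000 zł × 11% = 3190 zł
  451000 zł × 20% = 90200 zł
  144800 zł × 26% = 37648 zł
  → 131038 zł

131038 zł > 108290 zł, so the standard income tax governs.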